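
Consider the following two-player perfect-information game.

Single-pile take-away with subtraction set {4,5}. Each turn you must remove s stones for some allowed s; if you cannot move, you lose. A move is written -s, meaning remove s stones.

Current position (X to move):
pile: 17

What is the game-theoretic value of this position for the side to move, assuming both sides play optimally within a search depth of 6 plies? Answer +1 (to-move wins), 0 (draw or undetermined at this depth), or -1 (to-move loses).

ply 1, X at 17 | -4=-1→13; -5=+1→12*
ply 2, O at 12 | -4=-1→8*; -5=-1→7
ply 3, X at 8 | -4=-1→4; -5=+1→3*
ply 4: 3 is terminal -1 (O); from 17 depth 6

value(17, X) = +1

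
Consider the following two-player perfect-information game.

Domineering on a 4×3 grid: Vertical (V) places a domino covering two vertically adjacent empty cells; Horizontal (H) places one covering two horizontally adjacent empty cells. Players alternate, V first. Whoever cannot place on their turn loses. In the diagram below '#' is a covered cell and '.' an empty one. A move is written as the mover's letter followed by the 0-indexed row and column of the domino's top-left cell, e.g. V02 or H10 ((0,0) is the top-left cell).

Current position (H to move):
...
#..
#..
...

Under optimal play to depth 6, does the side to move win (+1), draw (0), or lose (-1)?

[.../#../#../...] H move#1: H00:-1/##./#../#../...*, H01:-1/.##/#../#../..., H11:-1/.../###/#../..., H21:-1/.../#../###/..., H30:-1/.../#../#../##., H31:-1/.../#../#../.##
[##./#../#../...] V move#2: V02:-1/###/#.#/#../..., V11:+1/##./##./##./...*, V12:+1/##./#.#/#.#/..., V21:+1/##./#../##./.#., V22:+1/##./#../#.#/..#
[##./##./##./...] H move#3: H30:-1/##./##./##./##.*, H31:-1/##./##./##./.##
[##./##./##./##.] V move#4: V02:+1/###/###/##./##.*, V12:+1/##./###/###/##., V22:+1/##./##./###/###
[###/###/##./##.] end (terminal -1, H#5); searched .../#../#../... to 6

value(.../#../#../..., H) = -1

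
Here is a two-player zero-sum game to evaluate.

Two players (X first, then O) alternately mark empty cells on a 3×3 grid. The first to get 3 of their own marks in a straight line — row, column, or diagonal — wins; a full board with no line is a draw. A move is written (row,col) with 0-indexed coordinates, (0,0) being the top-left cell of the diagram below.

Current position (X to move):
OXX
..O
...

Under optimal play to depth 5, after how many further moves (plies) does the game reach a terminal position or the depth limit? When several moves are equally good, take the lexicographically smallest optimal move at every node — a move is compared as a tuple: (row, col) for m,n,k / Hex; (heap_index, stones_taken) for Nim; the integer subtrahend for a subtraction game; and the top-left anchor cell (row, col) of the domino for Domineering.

PV length from [OXX/..O/...]: 3 plies

p1 X@[OXX/..O/...]: (1,0)[OXX/X.O/...]+0 (1,1)[OXX/.XO/...]+1* (2,0)[OXX/..O/X..]-1 (2,1)[OXX/..O/.X.]-1 (2,2)[OXX/..O/..X]-1
p2 O@[OXX/.XO/...]: (1,0)[OXX/OXO/...]-1* (2,0)[OXX/.XO/O..]-1 (2,1)[OXX/.XO/.O.]-1 (2,2)[OXX/.XO/..O]-1
p3 X@[OXX/OXO/...]: (2,0)[OXX/OXO/X..]+1* (2,1)[OXX/OXO/.X.]+1 (2,2)[OXX/OXO/..X]-1
p4 O@[OXX/OXO/X..] terminal -1; root [OXX/..O/...] d5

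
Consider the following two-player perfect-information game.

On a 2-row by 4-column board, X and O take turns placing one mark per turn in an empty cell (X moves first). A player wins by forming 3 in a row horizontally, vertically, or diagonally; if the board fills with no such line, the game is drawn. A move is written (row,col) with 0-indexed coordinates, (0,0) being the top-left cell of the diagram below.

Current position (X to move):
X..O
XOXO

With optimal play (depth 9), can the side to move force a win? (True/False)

X winning at [X..O/XOXO]: False

[X..O/XOXO] X move#1: (0,1):+0/XX.O/XOXO*, (0,2):+0/X.XO/XOXO
[XX.O/XOXO] O move#2: (0,2):+0/XXOO/XOXO*
[XXOO/XOXO] end (terminal +0, X#3); searched X..O/XOXO to 9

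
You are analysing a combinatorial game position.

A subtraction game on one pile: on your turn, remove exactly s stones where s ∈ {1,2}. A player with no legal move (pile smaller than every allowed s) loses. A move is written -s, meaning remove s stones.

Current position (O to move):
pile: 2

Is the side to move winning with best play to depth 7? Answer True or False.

p1 O@[2]: -1[1]-1 -2[0]+1*
p2 X@[0] terminal -1; root [2] d7

O winning at [2]: True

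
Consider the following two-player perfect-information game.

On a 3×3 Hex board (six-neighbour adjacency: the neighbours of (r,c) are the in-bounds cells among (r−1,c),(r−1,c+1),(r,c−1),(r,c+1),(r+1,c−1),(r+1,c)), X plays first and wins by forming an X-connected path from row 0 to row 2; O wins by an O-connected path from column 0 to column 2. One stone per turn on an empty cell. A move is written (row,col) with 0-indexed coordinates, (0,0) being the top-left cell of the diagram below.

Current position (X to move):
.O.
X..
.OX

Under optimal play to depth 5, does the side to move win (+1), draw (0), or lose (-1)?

[.O./X../.OX] X move#1: (0,0):+1/XO./X../.OX*, (0,2):+1/.OX/X../.OX, (1,1):+1/.O./XX./.OX, (1,2):+1/.O./X.X/.OX, (2,0):+1/.O./X../XOX
[XO./X../.OX] O move#2: (0,2):-1/XOO/X../.OX*, (1,1):-1/XO./XO./.OX, (1,2):-1/XO./X.O/.OX, (2,0):-1/XO./X../OOX
[XOO/X../.OX] X move#3: (1,1):+1/XOO/XX./.OX*, (1,2):+1/XOO/X.X/.OX, (2,0):+1/XOO/X../XOX
[XOO/XX./.OX] O move#4: (1,2):-1/XOO/XXO/.OX*, (2,0):-1/XOO/XX./OOX
[XOO/XXO/.OX] X move#5: (2,0):+1/XOO/XXO/XOX*
[XOO/XXO/XOX] end (terminal -1, O#6); searched .O./X../.OX to 5

value(.O./X../.OX, X) = +1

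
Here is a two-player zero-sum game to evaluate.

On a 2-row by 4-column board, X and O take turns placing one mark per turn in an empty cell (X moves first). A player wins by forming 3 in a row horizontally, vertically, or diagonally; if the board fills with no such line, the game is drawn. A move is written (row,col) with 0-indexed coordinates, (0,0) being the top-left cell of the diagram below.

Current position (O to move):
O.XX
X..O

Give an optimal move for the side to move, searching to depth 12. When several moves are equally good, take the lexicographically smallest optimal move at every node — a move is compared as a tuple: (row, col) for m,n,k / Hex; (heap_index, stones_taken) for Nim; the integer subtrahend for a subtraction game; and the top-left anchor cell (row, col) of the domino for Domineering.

O's best at [O.XX/X..O]: (0,1)

ply 1, O at O.XX/X..O | (0,1)=+0→OOXX/X..O*; (1,1)=-1→O.XX/XO.O; (1,2)=-1→O.XX/X.OO
ply 2, X at OOXX/X..O | (1,1)=+0→OOXX/XX.O*; (1,2)=+0→OOXX/X.XO
ply 3, O at OOXX/XX.O | (1,2)=+0→OOXX/XXOO*
ply 4: OOXX/XXOO is terminal +0 (X); from O.XX/X..O depth 12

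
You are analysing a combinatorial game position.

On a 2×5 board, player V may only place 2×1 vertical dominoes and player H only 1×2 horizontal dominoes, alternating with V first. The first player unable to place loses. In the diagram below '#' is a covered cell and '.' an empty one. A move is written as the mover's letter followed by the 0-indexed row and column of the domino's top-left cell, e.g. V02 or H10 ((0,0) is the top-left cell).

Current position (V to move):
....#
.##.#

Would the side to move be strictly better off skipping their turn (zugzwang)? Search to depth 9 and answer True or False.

[....#/.##.#] V move#1: V00:-1/#...#/###.#*, V03:-1/...##/.####
[#...#/###.#] H move#2: H01:-1/###.#/###.#, H02:+1/#.###/###.#*
[#.###/###.#] end (terminal -1, V#3); searched ....#/.##.# to 9
pass branch (H moves first from the same position):
  | [....#/.##.#] H move#1: H00:-1/##..#/.##.#*, H01:-1/.##.#/.##.#, H02:-1/..###/.##.#
  | [##..#/.##.#] V move#2: V03:+1/##.##/.####*
  | [##.##/.####] end (terminal -1, H#3); searched ....#/.##.# to 9
V moving scores -1; V passing scores +1

zugzwang(....#/.##.#, V) = True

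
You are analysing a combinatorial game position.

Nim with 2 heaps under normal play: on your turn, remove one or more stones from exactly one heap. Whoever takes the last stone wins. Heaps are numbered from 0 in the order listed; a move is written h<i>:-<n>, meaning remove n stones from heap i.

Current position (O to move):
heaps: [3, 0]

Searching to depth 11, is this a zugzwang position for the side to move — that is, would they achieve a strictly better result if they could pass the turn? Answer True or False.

zugzwang((3,0), O) = False

ply 1, O at (3,0) | h0:-1=-1→(2,0); h0:-2=-1→(1,0); h0:-3=+1→(0,0)*
ply 2: (0,0) is terminal -1 (X); from (3,0) depth 11
if O skipped the turn, X would face:
~ ply 1, X at (3,0) | h0:-1=-1→(2,0); h0:-2=-1→(1,0); h0:-3=+1→(0,0)*
~ ply 2: (0,0) is terminal -1 (O); from (3,0) depth 11
compare (O): move=+1 vs pass=-1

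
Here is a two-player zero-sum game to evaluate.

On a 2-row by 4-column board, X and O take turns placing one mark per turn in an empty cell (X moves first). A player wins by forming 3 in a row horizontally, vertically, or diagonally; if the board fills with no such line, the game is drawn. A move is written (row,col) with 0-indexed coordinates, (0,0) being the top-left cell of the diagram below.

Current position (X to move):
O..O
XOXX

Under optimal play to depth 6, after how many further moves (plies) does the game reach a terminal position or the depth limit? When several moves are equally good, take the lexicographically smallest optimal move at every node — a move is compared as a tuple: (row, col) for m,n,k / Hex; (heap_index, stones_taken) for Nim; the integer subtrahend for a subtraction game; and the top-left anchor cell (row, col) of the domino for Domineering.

p1 X@[O..O/XOXX]: (0,1)[OX.O/XOXX]+0* (0,2)[O.XO/XOXX]+0
p2 O@[OX.O/XOXX]: (0,2)[OXOO/XOXX]+0*
p3 X@[OXOO/XOXX] terminal +0; root [O..O/XOXX] d6

PV length from [O..O/XOXX]: 2 plies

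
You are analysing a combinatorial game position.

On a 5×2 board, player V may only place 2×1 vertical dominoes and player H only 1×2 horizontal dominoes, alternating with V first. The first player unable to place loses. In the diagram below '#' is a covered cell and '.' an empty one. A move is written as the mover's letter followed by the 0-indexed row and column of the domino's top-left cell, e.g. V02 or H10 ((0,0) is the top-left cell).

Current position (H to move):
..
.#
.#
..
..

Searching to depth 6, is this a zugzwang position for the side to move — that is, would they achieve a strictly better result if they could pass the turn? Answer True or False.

zugzwang(../.#/.#/../.., H) = False

ply 1, H at ../.#/.#/../.. | H00=-1→##/.#/.#/../..; H30=+1→../.#/.#/##/..*; H40=+1→../.#/.#/../##
ply 2, V at ../.#/.#/##/.. | V00=-1→#./##/.#/##/..*; V10=-1→../##/##/##/..
ply 3, H at #./##/.#/##/.. | H40=+1→#./##/.#/##/##*
ply 4: #./##/.#/##/## is terminal -1 (V); from ../.#/.#/../.. depth 6
suppose H passes — search the same position with V to move:
pass> ply 1, V at ../.#/.#/../.. | V00=-1→#./##/.#/../..; V10=-1→../##/##/../..; V20=+1→../.#/##/#./..*; V30=+1→../.#/.#/#./#.; V31=+1→../.#/.#/.#/.#
pass> ply 2, H at ../.#/##/#./.. | H00=-1→##/.#/##/#./..*; H40=-1→../.#/##/#./##
pass> ply 3, V at ##/.#/##/#./.. | V31=+1→##/.#/##/##/.#*
pass> ply 4: ##/.#/##/##/.# is terminal -1 (H); from ../.#/.#/../.. depth 6
for H: play +1, pass -1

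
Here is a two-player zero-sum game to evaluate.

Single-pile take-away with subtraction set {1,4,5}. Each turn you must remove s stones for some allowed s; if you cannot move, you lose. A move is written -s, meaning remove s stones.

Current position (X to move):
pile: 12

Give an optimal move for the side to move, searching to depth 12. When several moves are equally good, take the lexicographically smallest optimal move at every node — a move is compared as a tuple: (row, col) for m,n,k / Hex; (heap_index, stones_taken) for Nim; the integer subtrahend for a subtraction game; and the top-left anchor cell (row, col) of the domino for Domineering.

ply 1, X at 12 | -1=-1→11; -4=+1→8*; -5=-1→7
ply 2, O at 8 | -1=-1→7*; -4=-1→4; -5=-1→3
ply 3, X at 7 | -1=-1→6; -4=-1→3; -5=+1→2*
ply 4, O at 2 | -1=-1→1*
ply 5, X at 1 | -1=+1→0*
ply 6: 0 is terminal -1 (O); from 12 depth 12

X's best at [12]: -4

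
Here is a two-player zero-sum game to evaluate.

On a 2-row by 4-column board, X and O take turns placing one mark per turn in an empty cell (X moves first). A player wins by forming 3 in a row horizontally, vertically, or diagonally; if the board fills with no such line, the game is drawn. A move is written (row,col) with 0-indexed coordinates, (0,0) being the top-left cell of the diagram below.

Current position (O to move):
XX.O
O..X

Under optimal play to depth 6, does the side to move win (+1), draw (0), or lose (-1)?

value(XX.O/O..X, O) = 0

[XX.O/O..X] O move#1: (0,2):+0/XXOO/O..X*, (1,1):-1/XX.O/OO.X, (1,2):-1/XX.O/O.OX
[XXOO/O..X] X move#2: (1,1):+0/XXOO/OX.X*, (1,2):+0/XXOO/O.XX
[XXOO/OX.X] O move#3: (1,2):+0/XXOO/OXOX*
[XXOO/OXOX] end (terminal +0, X#4); searched XX.O/O..X to 6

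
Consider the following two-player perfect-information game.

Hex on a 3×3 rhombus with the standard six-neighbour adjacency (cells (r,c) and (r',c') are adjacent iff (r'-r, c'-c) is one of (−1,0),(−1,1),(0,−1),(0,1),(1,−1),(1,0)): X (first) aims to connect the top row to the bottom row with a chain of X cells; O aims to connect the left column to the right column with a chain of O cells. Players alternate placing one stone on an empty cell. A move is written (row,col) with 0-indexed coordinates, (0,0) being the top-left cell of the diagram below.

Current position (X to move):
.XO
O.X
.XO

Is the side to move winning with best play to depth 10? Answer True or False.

X winning at [.XO/O.X/.XO]: True

[.XO/O.X/.XO] X move#1: (0,0):-1/XXO/O.X/.XO, (1,1):+1/.XO/OXX/.XO*, (2,0):-1/.XO/O.X/XXO
[.XO/OXX/.XO] end (terminal -1, O#2); searched .XO/O.X/.XO to 10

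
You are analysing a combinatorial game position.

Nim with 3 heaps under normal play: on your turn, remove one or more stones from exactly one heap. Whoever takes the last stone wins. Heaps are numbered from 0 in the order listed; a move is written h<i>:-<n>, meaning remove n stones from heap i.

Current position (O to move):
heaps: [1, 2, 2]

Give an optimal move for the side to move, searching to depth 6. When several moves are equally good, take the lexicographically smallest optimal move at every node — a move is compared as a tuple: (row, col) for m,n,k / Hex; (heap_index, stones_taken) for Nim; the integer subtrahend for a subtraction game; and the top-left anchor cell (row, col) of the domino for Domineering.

O's best at [(1,2,2)]: h0:-1

[(1,2,2)] O move#1: h0:-1:+1/(0,2,2)*, h1:-1:-1/(1,1,2), h1:-2:-1/(1,0,2), h2:-1:-1/(1,2,1), h2:-2:-1/(1,2,0)
[(0,2,2)] X move#2: h1:-1:-1/(0,1,2)*, h1:-2:-1/(0,0,2), h2:-1:-1/(0,2,1), h2:-2:-1/(0,2,0)
[(0,1,2)] O move#3: h1:-1:-1/(0,0,2), h2:-1:+1/(0,1,1)*, h2:-2:-1/(0,1,0)
[(0,1,1)] X move#4: h1:-1:-1/(0,0,1)*, h2:-1:-1/(0,1,0)
[(0,0,1)] O move#5: h2:-1:+1/(0,0,0)*
[(0,0,0)] end (terminal -1, X#6); searched (1,2,2) to 6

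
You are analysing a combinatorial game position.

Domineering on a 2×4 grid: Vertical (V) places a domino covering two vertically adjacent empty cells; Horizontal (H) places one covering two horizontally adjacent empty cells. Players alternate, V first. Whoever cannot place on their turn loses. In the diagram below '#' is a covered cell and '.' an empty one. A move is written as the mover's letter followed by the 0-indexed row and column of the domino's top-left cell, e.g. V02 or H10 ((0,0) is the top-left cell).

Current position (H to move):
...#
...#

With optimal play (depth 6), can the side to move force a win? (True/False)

H winning at [...#/...#]: True

[...#/...#] H move#1: H00:+1/##.#/...#*, H01:+1/.###/...#, H10:+1/...#/##.#, H11:+1/...#/.###
[##.#/...#] V move#2: V02:-1/####/..##*
[####/..##] H move#3: H10:+1/####/####*
[####/####] end (terminal -1, V#4); searched ...#/...# to 6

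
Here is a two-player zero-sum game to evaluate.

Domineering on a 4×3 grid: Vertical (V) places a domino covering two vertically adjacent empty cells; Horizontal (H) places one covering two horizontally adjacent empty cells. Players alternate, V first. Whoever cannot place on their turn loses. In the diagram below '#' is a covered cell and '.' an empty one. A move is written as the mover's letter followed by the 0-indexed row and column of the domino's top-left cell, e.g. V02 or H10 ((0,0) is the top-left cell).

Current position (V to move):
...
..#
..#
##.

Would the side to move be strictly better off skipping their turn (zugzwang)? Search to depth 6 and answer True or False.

p1 V@[.../..#/..#/##.]: V00[#../#.#/..#/##.]+1* V01[.#./.##/..#/##.]+1 V10[.../#.#/#.#/##.]+1 V11[.../.##/.##/##.]+1
p2 H@[#../#.#/..#/##.]: H01[###/#.#/..#/##.]-1* H20[#../#.#/###/##.]-1
p3 V@[###/#.#/..#/##.]: V11[###/###/.##/##.]+1*
p4 H@[###/###/.##/##.] terminal -1; root [.../..#/..#/##.] d6
pass branch (H moves first from the same position):
  | p1 H@[.../..#/..#/##.]: H00[##./..#/..#/##.]-1 H01[.##/..#/..#/##.]-1 H10[.../###/..#/##.]+1* H20[.../..#/###/##.]-1
  | p2 V@[.../###/..#/##.] terminal -1; root [.../..#/..#/##.] d6
V moving scores +1; V passing scores -1

zugzwang(.../..#/..#/##., V) = False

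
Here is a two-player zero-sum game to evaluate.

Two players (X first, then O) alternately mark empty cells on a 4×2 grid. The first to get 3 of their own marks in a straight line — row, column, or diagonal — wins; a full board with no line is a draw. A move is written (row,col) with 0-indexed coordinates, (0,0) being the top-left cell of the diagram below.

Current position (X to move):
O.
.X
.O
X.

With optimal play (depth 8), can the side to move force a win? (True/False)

X winning at [O./.X/.O/X.]: False

ply 1, X at O./.X/.O/X. | (0,1)=+0→OX/.X/.O/X.*; (1,0)=+0→O./XX/.O/X.; (2,0)=+0→O./.X/XO/X.; (3,1)=+0→O./.X/.O/XX
ply 2, O at OX/.X/.O/X. | (1,0)=+0→OX/OX/.O/X.*; (2,0)=+0→OX/.X/OO/X.; (3,1)=+0→OX/.X/.O/XO
ply 3, X at OX/OX/.O/X. | (2,0)=+0→OX/OX/XO/X.*; (3,1)=-1→OX/OX/.O/XX
ply 4, O at OX/OX/XO/X. | (3,1)=+0→OX/OX/XO/XO*
ply 5: OX/OX/XO/XO is terminal +0 (X); from O./.X/.O/X. depth 8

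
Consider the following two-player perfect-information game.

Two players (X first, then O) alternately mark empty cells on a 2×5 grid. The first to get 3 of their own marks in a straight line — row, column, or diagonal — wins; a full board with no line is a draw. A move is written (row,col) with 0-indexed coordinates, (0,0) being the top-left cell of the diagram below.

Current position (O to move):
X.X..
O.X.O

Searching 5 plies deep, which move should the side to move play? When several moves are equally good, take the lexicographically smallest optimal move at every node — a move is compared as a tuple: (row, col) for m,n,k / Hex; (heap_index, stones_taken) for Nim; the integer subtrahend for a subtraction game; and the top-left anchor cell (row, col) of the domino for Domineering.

[X.X../O.X.O] O move#1: (0,1):+0/XOX../O.X.O*, (0,3):-1/X.XO./O.X.O, (0,4):-1/X.X.O/O.X.O, (1,1):-1/X.X../OOX.O, (1,3):-1/X.X../O.XOO
[XOX../O.X.O] X move#2: (0,3):+0/XOXX./O.X.O*, (0,4):+0/XOX.X/O.X.O, (1,1):+0/XOX../OXX.O, (1,3):+0/XOX../O.XXO
[XOXX./O.X.O] O move#3: (0,4):+0/XOXXO/O.X.O*, (1,1):-1/XOXX./OOX.O, (1,3):-1/XOXX./O.XOO
[XOXXO/O.X.O] X move#4: (1,1):+0/XOXXO/OXX.O*, (1,3):+0/XOXXO/O.XXO
[XOXXO/OXX.O] O move#5: (1,3):+0/XOXXO/OXXOO*
[XOXXO/OXXOO] end (terminal +0, X#6); searched X.X../O.X.O to 5

O's best at [X.X../O.X.O]: (0,1)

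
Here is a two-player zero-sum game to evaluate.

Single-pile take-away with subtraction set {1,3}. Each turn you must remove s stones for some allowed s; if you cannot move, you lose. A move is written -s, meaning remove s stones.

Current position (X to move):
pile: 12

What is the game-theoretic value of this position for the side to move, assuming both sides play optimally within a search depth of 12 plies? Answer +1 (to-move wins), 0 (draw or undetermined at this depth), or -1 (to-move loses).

value(12, X) = -1

ply 1, X at 12 | -1=-1→11*; -3=-1→9
ply 2, O at 11 | -1=+1→10*; -3=+1→8
ply 3, X at 10 | -1=-1→9*; -3=-1→7
ply 4, O at 9 | -1=+1→8*; -3=+1→6
ply 5, X at 8 | -1=-1→7*; -3=-1→5
ply 6, O at 7 | -1=+1→6*; -3=+1→4
ply 7, X at 6 | -1=-1→5*; -3=-1→3
ply 8, O at 5 | -1=+1→4*; -3=+1→2
ply 9, X at 4 | -1=-1→3*; -3=-1→1
ply 10, O at 3 | -1=+1→2*; -3=+1→0
ply 11, X at 2 | -1=-1→1*
ply 12, O at 1 | -1=+1→0*
ply 13: 0 is terminal -1 (X); from 12 depth 12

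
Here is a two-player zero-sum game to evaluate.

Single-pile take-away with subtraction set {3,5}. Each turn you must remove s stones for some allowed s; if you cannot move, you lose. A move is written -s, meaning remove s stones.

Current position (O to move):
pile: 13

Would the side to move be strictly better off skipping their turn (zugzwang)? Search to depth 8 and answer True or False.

ply 1, O at 13 | -3=+1→10*; -5=+1→8
ply 2, X at 10 | -3=-1→7*; -5=-1→5
ply 3, O at 7 | -3=-1→4; -5=+1→2*
ply 4: 2 is terminal -1 (X); from 13 depth 8
if O skipped the turn, X would face:
~ ply 1, X at 13 | -3=+1→10*; -5=+1→8
~ ply 2, O at 10 | -3=-1→7*; -5=-1→5
~ ply 3, X at 7 | -3=-1→4; -5=+1→2*
~ ply 4: 2 is terminal -1 (O); from 13 depth 8
compare (O): move=+1 vs pass=-1

zugzwang(13, O) = False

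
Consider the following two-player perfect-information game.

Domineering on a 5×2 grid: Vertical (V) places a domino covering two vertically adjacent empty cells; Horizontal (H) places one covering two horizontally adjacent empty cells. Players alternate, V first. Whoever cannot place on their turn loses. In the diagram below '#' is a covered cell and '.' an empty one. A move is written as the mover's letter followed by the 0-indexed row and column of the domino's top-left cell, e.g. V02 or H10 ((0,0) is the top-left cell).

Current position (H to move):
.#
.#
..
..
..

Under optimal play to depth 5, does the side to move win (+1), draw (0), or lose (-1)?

value(.#/.#/../../.., H) = +1

p1 H@[.#/.#/../../..]: H20[.#/.#/##/../..]-1 H30[.#/.#/../##/..]+1* H40[.#/.#/../../##]-1
p2 V@[.#/.#/../##/..]: V00[##/##/../##/..]-1* V10[.#/##/#./##/..]-1
p3 H@[##/##/../##/..]: H20[##/##/##/##/..]+1* H40[##/##/../##/##]+1
p4 V@[##/##/##/##/..] terminal -1; root [.#/.#/../../..] d5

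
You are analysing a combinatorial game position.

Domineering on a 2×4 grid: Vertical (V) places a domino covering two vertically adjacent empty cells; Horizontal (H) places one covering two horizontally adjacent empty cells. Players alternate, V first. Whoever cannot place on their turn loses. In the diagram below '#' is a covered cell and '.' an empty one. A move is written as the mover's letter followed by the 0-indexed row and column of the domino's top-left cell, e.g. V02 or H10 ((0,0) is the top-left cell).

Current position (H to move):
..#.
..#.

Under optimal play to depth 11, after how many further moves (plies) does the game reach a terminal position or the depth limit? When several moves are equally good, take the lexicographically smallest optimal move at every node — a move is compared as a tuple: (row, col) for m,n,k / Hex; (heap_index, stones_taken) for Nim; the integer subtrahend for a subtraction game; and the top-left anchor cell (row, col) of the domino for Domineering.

[..#./..#.] H move#1: H00:+1/###./..#.*, H10:+1/..#./###.
[###./..#.] V move#2: V03:-1/####/..##*
[####/..##] H move#3: H10:+1/####/####*
[####/####] end (terminal -1, V#4); searched ..#./..#. to 11

PV length from [..#./..#.]: 3 plies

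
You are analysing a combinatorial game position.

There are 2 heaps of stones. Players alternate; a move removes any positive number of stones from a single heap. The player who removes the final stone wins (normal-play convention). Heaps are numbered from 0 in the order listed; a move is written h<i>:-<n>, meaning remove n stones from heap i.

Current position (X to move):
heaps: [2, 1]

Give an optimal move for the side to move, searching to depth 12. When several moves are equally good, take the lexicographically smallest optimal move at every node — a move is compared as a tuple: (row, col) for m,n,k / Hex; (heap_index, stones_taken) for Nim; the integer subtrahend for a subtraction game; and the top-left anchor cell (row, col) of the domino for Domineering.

p1 X@[(2,1)]: h0:-1[(1,1)]+1* h0:-2[(0,1)]-1 h1:-1[(2,0)]-1
p2 O@[(1,1)]: h0:-1[(0,1)]-1* h1:-1[(1,0)]-1
p3 X@[(0,1)]: h1:-1[(0,0)]+1*
p4 O@[(0,0)] terminal -1; root [(2,1)] d12

X's best at [(2,1)]: h0:-1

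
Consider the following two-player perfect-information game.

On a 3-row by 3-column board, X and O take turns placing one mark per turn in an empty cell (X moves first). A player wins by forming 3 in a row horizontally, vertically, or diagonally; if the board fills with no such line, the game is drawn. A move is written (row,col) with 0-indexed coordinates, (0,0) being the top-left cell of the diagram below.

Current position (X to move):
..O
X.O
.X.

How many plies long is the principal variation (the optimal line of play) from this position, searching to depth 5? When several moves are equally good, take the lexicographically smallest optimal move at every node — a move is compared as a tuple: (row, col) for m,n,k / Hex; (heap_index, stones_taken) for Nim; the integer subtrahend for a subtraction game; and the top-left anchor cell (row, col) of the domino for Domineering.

ply 1, X at ..O/X.O/.X. | (0,0)=-1→X.O/X.O/.X.; (0,1)=-1→.XO/X.O/.X.; (1,1)=-1→..O/XXO/.X.; (2,0)=-1→..O/X.O/XX.; (2,2)=+1→..O/X.O/.XX*
ply 2, O at ..O/X.O/.XX | (0,0)=-1→O.O/X.O/.XX*; (0,1)=-1→.OO/X.O/.XX; (1,1)=-1→..O/XOO/.XX; (2,0)=-1→..O/X.O/OXX
ply 3, X at O.O/X.O/.XX | (0,1)=+1→OXO/X.O/.XX*; (1,1)=-1→O.O/XXO/.XX; (2,0)=+1→O.O/X.O/XXX
ply 4, O at OXO/X.O/.XX | (1,1)=-1→OXO/XOO/.XX*; (2,0)=-1→OXO/X.O/OXX
ply 5, X at OXO/XOO/.XX | (2,0)=+1→OXO/XOO/XXX*
ply 6: OXO/XOO/XXX is terminal -1 (O); from ..O/X.O/.X. depth 5

PV length from [..O/X.O/.X.]: 5 plies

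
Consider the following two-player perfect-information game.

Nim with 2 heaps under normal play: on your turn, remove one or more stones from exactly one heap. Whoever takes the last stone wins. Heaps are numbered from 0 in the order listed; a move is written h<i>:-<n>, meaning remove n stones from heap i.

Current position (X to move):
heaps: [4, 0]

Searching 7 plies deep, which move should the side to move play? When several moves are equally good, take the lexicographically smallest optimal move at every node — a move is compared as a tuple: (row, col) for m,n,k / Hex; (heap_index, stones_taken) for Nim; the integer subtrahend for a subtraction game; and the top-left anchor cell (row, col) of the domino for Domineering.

X's best at [(4,0)]: h0:-4

[(4,0)] X move#1: h0:-1:-1/(3,0), h0:-2:-1/(2,0), h0:-3:-1/(1,0), h0:-4:+1/(0,0)*
[(0,0)] end (terminal -1, O#2); searched (4,0) to 7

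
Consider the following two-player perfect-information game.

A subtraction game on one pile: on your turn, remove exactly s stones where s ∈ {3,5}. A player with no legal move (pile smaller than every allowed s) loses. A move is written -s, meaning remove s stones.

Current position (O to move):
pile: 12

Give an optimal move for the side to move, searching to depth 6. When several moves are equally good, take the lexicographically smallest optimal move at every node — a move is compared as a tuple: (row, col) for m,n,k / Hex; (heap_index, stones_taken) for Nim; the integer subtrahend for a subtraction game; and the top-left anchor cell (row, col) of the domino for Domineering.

p1 O@[12]: -3[9]+1* -5[7]-1
p2 X@[9]: -3[6]-1* -5[4]-1
p3 O@[6]: -3[3]-1 -5[1]+1*
p4 X@[1] terminal -1; root [12] d6

O's best at [12]: -3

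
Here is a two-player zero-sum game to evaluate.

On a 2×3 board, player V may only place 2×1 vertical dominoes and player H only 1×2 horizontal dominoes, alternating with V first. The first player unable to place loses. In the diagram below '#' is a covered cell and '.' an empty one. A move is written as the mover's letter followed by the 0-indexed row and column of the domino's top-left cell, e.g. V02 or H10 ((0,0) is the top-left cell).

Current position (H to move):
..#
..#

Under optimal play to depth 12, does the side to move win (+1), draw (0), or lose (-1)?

ply 1, H at ..#/..# | H00=+1→###/..#*; H10=+1→..#/###
ply 2: ###/..# is terminal -1 (V); from ..#/..# depth 12

value(..#/..#, H) = +1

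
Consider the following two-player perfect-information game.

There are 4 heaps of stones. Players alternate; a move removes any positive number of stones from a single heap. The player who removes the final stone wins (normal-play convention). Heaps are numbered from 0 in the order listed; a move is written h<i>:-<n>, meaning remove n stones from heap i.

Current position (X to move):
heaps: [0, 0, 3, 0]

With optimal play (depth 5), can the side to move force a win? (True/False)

X winning at [(0,0,3,0)]: True

ply 1, X at (0,0,3,0) | h2:-1=-1→(0,0,2,0); h2:-2=-1→(0,0,1,0); h2:-3=+1→(0,0,0,0)*
ply 2: (0,0,0,0) is terminal -1 (O); from (0,0,3,0) depth 5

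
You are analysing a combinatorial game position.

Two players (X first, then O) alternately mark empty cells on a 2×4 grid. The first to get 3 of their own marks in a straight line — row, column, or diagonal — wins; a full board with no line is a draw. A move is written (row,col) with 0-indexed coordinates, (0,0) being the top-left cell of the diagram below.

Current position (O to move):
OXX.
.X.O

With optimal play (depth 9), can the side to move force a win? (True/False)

O winning at [OXX./.X.O]: False

ply 1, O at OXX./.X.O | (0,3)=+0→OXXO/.X.O*; (1,0)=-1→OXX./OX.O; (1,2)=-1→OXX./.XOO
ply 2, X at OXXO/.X.O | (1,0)=+0→OXXO/XX.O*; (1,2)=+0→OXXO/.XXO
ply 3, O at OXXO/XX.O | (1,2)=+0→OXXO/XXOO*
ply 4: OXXO/XXOO is terminal +0 (X); from OXX./.X.O depth 9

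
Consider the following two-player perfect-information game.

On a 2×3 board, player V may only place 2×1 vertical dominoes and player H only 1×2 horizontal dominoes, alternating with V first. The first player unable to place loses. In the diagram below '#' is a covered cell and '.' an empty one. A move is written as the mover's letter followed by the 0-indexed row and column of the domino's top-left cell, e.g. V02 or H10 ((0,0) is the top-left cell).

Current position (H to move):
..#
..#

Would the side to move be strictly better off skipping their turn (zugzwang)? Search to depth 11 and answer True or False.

p1 H@[..#/..#]: H00[###/..#]+1* H10[..#/###]+1
p2 V@[###/..#] terminal -1; root [..#/..#] d11
suppose H passes — search the same position with V to move:
pass> p1 V@[..#/..#]: V00[#.#/#.#]+1* V01[.##/.##]+1
pass> p2 H@[#.#/#.#] terminal -1; root [..#/..#] d11
for H: play +1, pass -1

zugzwang(..#/..#, H) = False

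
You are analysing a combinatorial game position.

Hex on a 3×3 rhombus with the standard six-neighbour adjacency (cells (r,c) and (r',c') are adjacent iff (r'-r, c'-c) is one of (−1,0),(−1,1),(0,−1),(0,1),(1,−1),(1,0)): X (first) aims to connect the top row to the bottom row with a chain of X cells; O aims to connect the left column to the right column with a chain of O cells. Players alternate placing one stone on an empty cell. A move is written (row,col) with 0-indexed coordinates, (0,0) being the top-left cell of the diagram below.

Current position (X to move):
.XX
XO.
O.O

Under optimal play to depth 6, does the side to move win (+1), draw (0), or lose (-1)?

p1 X@[.XX/XO./O.O]: (0,0)[XXX/XO./O.O]-1* (1,2)[.XX/XOX/O.O]-1 (2,1)[.XX/XO./OXO]-1
p2 O@[XXX/XO./O.O]: (1,2)[XXX/XOO/O.O]+1* (2,1)[XXX/XO./OOO]+1
p3 X@[XXX/XOO/O.O] terminal -1; root [.XX/XO./O.O] d6

value(.XX/XO./O.O, X) = -1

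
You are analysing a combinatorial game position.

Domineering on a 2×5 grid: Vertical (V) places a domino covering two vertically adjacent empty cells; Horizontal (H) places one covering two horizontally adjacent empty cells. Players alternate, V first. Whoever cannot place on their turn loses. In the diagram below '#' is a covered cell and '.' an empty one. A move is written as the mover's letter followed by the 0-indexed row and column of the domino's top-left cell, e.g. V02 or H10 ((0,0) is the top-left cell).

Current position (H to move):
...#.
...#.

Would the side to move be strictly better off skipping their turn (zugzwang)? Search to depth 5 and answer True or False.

zugzwang(...#./...#., H) = False

[...#./...#.] H move#1: H00:-1/##.#./...#.*, H01:-1/.###./...#., H10:-1/...#./##.#., H11:-1/...#./.###.
[##.#./...#.] V move#2: V02:+1/####./..##.*, V04:-1/##.##/...##
[####./..##.] H move#3: H10:-1/####./####.*
[####./####.] V move#4: V04:+1/#####/#####*
[#####/#####] end (terminal -1, H#5); searched ...#./...#. to 5
pass branch (V moves first from the same position):
  | [...#./...#.] V move#1: V00:-1/#..#./#..#., V01:+1/.#.#./.#.#.*, V02:-1/..##./..##., V04:-1/...##/...##
  | [.#.#./.#.#.] end (terminal -1, H#2); searched ...#./...#. to 5
H moving scores -1; H passing scores -1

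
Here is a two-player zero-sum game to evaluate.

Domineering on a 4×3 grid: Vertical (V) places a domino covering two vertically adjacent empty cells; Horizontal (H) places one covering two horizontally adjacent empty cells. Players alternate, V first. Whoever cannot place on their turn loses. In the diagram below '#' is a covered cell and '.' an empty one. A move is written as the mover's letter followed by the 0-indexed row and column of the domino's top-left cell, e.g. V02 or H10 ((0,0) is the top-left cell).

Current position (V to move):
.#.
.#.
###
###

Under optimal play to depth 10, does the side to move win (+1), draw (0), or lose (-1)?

[.#./.#./###/###] V move#1: V00:+1/##./##./###/###*, V02:+1/.##/.##/###/###
[##./##./###/###] end (terminal -1, H#2); searched .#./.#./###/### to 10

value(.#./.#./###/###, V) = +1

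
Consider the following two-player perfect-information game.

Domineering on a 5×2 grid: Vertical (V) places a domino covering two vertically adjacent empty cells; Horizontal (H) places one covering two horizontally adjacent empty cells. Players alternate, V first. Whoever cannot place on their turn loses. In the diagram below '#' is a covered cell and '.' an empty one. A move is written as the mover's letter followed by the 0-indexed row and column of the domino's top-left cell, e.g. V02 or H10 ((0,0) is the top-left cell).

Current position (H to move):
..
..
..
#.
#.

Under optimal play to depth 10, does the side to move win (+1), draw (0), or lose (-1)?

value(../../../#./#., H) = +1

ply 1, H at ../../../#./#. | H00=-1→##/../../#./#.; H10=+1→../##/../#./#.*; H20=-1→../../##/#./#.
ply 2, V at ../##/../#./#. | V21=-1→../##/.#/##/#.*; V31=-1→../##/../##/##
ply 3, H at ../##/.#/##/#. | H00=+1→##/##/.#/##/#.*
ply 4: ##/##/.#/##/#. is terminal -1 (V); from ../../../#./#. depth 10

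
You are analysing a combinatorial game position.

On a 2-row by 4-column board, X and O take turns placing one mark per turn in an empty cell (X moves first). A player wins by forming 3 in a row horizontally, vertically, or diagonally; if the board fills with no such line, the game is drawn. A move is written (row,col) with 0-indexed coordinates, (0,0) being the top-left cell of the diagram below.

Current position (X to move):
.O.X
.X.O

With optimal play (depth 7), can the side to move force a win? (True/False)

ply 1, X at .O.X/.X.O | (0,0)=+0→XO.X/.X.O*; (0,2)=+0→.OXX/.X.O; (1,0)=+0→.O.X/XX.O; (1,2)=+0→.O.X/.XXO
ply 2, O at XO.X/.X.O | (0,2)=+0→XOOX/.X.O*; (1,0)=+0→XO.X/OX.O; (1,2)=+0→XO.X/.XOO
ply 3, X at XOOX/.X.O | (1,0)=+0→XOOX/XX.O*; (1,2)=+0→XOOX/.XXO
ply 4, O at XOOX/XX.O | (1,2)=+0→XOOX/XXOO*
ply 5: XOOX/XXOO is terminal +0 (X); from .O.X/.X.O depth 7

X winning at [.O.X/.X.O]: False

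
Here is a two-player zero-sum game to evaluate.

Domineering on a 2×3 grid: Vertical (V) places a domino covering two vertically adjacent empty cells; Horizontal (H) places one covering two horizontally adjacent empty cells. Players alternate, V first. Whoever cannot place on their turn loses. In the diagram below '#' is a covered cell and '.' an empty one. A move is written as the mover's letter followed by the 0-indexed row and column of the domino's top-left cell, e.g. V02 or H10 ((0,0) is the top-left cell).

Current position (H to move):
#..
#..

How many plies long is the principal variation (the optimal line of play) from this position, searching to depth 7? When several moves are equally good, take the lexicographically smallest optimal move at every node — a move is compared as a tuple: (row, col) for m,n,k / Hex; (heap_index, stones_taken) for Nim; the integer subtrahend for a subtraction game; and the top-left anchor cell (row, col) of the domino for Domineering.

PV length from [#../#..]: 1 ply

p1 H@[#../#..]: H01[###/#..]+1* H11[#../###]+1
p2 V@[###/#..] terminal -1; root [#../#..] d7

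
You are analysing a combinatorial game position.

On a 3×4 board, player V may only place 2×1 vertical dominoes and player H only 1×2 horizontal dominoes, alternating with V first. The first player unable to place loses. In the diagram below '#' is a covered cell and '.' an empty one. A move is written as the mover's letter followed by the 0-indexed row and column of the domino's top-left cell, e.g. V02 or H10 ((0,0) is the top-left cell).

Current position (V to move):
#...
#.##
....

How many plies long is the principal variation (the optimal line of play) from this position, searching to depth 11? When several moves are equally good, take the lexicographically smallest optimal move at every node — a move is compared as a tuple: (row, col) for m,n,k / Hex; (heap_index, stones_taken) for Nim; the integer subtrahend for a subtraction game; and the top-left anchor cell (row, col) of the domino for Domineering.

PV length from [#.../#.##/....]: 2 plies

ply 1, V at #.../#.##/.... | V01=-1→##../####/....*; V11=-1→#.../####/.#..
ply 2, H at ##../####/.... | H02=+1→####/####/....*; H20=+1→##../####/##..; H21=+1→##../####/.##.; H22=+1→##../####/..##
ply 3: ####/####/.... is terminal -1 (V); from #.../#.##/.... depth 11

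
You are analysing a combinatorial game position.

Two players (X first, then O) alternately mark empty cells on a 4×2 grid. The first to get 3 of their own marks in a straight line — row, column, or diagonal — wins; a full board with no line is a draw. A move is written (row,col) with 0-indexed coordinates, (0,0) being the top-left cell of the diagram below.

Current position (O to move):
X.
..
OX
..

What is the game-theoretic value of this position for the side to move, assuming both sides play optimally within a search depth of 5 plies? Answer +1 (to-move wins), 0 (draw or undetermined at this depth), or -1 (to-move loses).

value(X./../OX/.., O) = 0

p1 O@[X./../OX/..]: (0,1)[XO/../OX/..]+0* (1,0)[X./O./OX/..]+0 (1,1)[X./.O/OX/..]+0 (3,0)[X./../OX/O.]+0 (3,1)[X./../OX/.O]+0
p2 X@[XO/../OX/..]: (1,0)[XO/X./OX/..]+0* (1,1)[XO/.X/OX/..]+0 (3,0)[XO/../OX/X.]+0 (3,1)[XO/../OX/.X]+0
p3 O@[XO/X./OX/..]: (1,1)[XO/XO/OX/..]+0* (3,0)[XO/X./OX/O.]+0 (3,1)[XO/X./OX/.O]+0
p4 X@[XO/XO/OX/..]: (3,0)[XO/XO/OX/X.]+0* (3,1)[XO/XO/OX/.X]+0
p5 O@[XO/XO/OX/X.]: (3,1)[XO/XO/OX/XO]+0*
p6 X@[XO/XO/OX/XO] terminal +0; root [X./../OX/..] d5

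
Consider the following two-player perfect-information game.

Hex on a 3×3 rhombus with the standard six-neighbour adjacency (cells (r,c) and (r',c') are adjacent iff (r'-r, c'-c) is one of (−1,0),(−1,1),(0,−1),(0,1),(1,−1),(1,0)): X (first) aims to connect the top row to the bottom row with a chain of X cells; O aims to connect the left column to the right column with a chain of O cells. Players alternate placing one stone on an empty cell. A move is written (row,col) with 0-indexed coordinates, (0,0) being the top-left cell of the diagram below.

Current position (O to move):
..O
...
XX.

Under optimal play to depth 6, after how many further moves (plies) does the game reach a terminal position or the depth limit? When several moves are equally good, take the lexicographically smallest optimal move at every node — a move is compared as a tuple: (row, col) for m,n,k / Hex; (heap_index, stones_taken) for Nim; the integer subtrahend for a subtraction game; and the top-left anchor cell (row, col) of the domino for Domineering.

p1 O@[..O/.../XX.]: (0,0)[O.O/.../XX.]-1 (0,1)[.OO/.../XX.]+1* (1,0)[..O/O../XX.]+1 (1,1)[..O/.O./XX.]-1 (1,2)[..O/..O/XX.]-1 (2,2)[..O/.../XXO]-1
p2 X@[.OO/.../XX.]: (0,0)[XOO/.../XX.]-1* (1,0)[.OO/X../XX.]-1 (1,1)[.OO/.X./XX.]-1 (1,2)[.OO/..X/XX.]-1 (2,2)[.OO/.../XXX]-1
p3 O@[XOO/.../XX.]: (1,0)[XOO/O../XX.]+1* (1,1)[XOO/.O./XX.]-1 (1,2)[XOO/..O/XX.]-1 (2,2)[XOO/.../XXO]-1
p4 X@[XOO/O../XX.] terminal -1; root [..O/.../XX.] d6

PV length from [..O/.../XX.]: 3 plies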